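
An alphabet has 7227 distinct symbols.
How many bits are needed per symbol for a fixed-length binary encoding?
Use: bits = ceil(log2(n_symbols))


log2(7227) = 12.8192
Bracket: 2^12 = 4096 < 7227 <= 2^13 = 8192
So ceil(log2(7227)) = 13

bits = ceil(log2(7227)) = ceil(12.8192) = 13 bits


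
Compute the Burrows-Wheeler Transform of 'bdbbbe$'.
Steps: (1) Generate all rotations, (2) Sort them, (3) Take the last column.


Rotations (sorted):
  0: $bdbbbe -> last char: e
  1: bbbe$bd -> last char: d
  2: bbe$bdb -> last char: b
  3: bdbbbe$ -> last char: $
  4: be$bdbb -> last char: b
  5: dbbbe$b -> last char: b
  6: e$bdbbb -> last char: b


BWT = edb$bbb


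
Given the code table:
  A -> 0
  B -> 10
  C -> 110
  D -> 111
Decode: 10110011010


Decoding:
10 -> B
110 -> C
0 -> A
110 -> C
10 -> B


Result: BCACB


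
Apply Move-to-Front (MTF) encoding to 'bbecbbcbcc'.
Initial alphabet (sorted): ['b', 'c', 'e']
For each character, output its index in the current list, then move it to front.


MTF encoding:
'b': index 0 in ['b', 'c', 'e'] -> ['b', 'c', 'e']
'b': index 0 in ['b', 'c', 'e'] -> ['b', 'c', 'e']
'e': index 2 in ['b', 'c', 'e'] -> ['e', 'b', 'c']
'c': index 2 in ['e', 'b', 'c'] -> ['c', 'e', 'b']
'b': index 2 in ['c', 'e', 'b'] -> ['b', 'c', 'e']
'b': index 0 in ['b', 'c', 'e'] -> ['b', 'c', 'e']
'c': index 1 in ['b', 'c', 'e'] -> ['c', 'b', 'e']
'b': index 1 in ['c', 'b', 'e'] -> ['b', 'c', 'e']
'c': index 1 in ['b', 'c', 'e'] -> ['c', 'b', 'e']
'c': index 0 in ['c', 'b', 'e'] -> ['c', 'b', 'e']


Output: [0, 0, 2, 2, 2, 0, 1, 1, 1, 0]


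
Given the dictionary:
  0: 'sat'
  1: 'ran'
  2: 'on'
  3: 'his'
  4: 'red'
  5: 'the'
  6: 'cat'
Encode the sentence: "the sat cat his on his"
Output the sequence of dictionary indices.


Look up each word in the dictionary:
  'the' -> 5
  'sat' -> 0
  'cat' -> 6
  'his' -> 3
  'on' -> 2
  'his' -> 3

Encoded: [5, 0, 6, 3, 2, 3]


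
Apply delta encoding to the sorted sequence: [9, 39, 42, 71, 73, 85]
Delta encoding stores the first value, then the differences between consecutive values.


First value: 9
Deltas:
  39 - 9 = 30
  42 - 39 = 3
  71 - 42 = 29
  73 - 71 = 2
  85 - 73 = 12


Delta encoded: [9, 30, 3, 29, 2, 12]


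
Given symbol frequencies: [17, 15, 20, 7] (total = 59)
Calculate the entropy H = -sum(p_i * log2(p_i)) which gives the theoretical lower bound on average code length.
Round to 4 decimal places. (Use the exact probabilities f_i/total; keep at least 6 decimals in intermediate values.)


Per-symbol terms -p_i * log2(p_i) with p_i = f_i/59:
  p = 17/59 = 0.288136: log2(p) = -1.795180, -p*log2(p) = 0.517255
  p = 15/59 = 0.254237: log2(p) = -1.975752, -p*log2(p) = 0.502310
  p = 20/59 = 0.338983: log2(p) = -1.560715, -p*log2(p) = 0.529056
  p = 7/59 = 0.118644: log2(p) = -3.075288, -p*log2(p) = 0.364865
H = 0.517255 + 0.502310 + 0.529056 + 0.364865 = 1.913486

H = 1.9135 bits/symbol


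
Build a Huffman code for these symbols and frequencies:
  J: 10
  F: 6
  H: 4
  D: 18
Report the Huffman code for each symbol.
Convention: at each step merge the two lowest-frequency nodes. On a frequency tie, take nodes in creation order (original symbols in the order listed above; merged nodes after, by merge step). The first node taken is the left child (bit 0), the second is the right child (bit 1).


Huffman tree construction:
Step 1: Merge H(4) + F(6) = 10
Step 2: Merge J(10) + (H+F)(10) = 20
Step 3: Merge D(18) + (J+(H+F))(20) = 38
Read each symbol's code off the tree from the root (left child = 0, right child = 1).

Codes:
  J: 10 (length 2)
  F: 111 (length 3)
  H: 110 (length 3)
  D: 0 (length 1)
Average code length: 68/38 = 1.7895 bits/symbol


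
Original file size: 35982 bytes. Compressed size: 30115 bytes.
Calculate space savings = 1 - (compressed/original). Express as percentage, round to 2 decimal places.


ratio = compressed/original = 30115/35982 = 0.836946
savings = 1 - ratio = 1 - 0.836946 = 0.163054
as a percentage: 0.163054 * 100 = 16.31%

Space savings = 1 - 30115/35982 = 16.31%


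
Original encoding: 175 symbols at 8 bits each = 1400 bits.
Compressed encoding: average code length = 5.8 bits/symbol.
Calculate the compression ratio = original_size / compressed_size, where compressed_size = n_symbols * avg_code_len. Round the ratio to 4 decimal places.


original_size = n_symbols * orig_bits = 175 * 8 = 1400 bits
compressed_size = n_symbols * avg_code_len = 175 * 5.8 = 1015.0 bits
ratio = original_size / compressed_size = 1400 / 1015.0 = 1.3793

Compression ratio = 1.3793


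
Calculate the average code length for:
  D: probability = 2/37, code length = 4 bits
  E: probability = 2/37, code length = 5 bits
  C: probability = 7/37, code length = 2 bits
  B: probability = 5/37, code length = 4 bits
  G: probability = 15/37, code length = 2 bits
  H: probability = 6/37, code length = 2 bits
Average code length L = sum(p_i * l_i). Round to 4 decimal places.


Weighted contributions p_i * l_i:
  D: (2/37) * 4 = 8/37
  E: (2/37) * 5 = 10/37
  C: (7/37) * 2 = 14/37
  B: (5/37) * 4 = 20/37
  G: (15/37) * 2 = 30/37
  H: (6/37) * 2 = 12/37
Sum = (8 + 10 + 14 + 20 + 30 + 12)/37 = 94/37

L = 94/37 = 2.5405 bits/symbol


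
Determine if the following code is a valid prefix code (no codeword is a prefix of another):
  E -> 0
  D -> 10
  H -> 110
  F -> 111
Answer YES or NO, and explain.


Checking each pair (does one codeword prefix another?):
  E='0' vs D='10': no prefix
  E='0' vs H='110': no prefix
  E='0' vs F='111': no prefix
  D='10' vs E='0': no prefix
  D='10' vs H='110': no prefix
  D='10' vs F='111': no prefix
  H='110' vs E='0': no prefix
  H='110' vs D='10': no prefix
  H='110' vs F='111': no prefix
  F='111' vs E='0': no prefix
  F='111' vs D='10': no prefix
  F='111' vs H='110': no prefix
No violation found over all pairs.

YES -- this is a valid prefix code. No codeword is a prefix of any other codeword.


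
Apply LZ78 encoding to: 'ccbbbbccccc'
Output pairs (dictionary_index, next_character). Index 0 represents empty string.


LZ78 encoding steps:
Dictionary: {0: ''}
Step 1: w='' (idx 0), next='c' -> output (0, 'c'), add 'c' as idx 1
Step 2: w='c' (idx 1), next='b' -> output (1, 'b'), add 'cb' as idx 2
Step 3: w='' (idx 0), next='b' -> output (0, 'b'), add 'b' as idx 3
Step 4: w='b' (idx 3), next='b' -> output (3, 'b'), add 'bb' as idx 4
Step 5: w='c' (idx 1), next='c' -> output (1, 'c'), add 'cc' as idx 5
Step 6: w='cc' (idx 5), next='c' -> output (5, 'c'), add 'ccc' as idx 6


Encoded: [(0, 'c'), (1, 'b'), (0, 'b'), (3, 'b'), (1, 'c'), (5, 'c')]


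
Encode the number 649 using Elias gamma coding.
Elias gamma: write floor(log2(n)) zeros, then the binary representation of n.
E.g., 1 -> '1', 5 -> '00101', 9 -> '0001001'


num_bits = floor(log2(649)) + 1 = 10
leading_zeros = num_bits - 1 = 9
binary(649) = 1010001001

Elias gamma(649) = '000000000' + '1010001001' = 0000000001010001001 (19 bits)


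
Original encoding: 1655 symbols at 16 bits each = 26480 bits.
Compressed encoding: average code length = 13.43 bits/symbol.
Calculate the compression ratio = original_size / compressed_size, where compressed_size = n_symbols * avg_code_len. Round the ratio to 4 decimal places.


original_size = n_symbols * orig_bits = 1655 * 16 = 26480 bits
compressed_size = n_symbols * avg_code_len = 1655 * 13.43 = 22226.65 bits
ratio = original_size / compressed_size = 26480 / 22226.65 = 1.1914

Compression ratio = 1.1914


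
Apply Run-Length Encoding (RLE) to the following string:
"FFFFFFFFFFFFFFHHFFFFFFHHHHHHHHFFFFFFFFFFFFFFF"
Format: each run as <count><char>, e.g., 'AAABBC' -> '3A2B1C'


Scanning runs left to right:
  i=0: run of 'F' x 14 -> '14F'
  i=14: run of 'H' x 2 -> '2H'
  i=16: run of 'F' x 6 -> '6F'
  i=22: run of 'H' x 8 -> '8H'
  i=30: run of 'F' x 15 -> '15F'

RLE = 14F2H6F8H15F


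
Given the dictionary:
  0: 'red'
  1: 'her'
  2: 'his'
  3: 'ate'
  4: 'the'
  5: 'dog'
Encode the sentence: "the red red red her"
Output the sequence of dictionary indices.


Look up each word in the dictionary:
  'the' -> 4
  'red' -> 0
  'red' -> 0
  'red' -> 0
  'her' -> 1

Encoded: [4, 0, 0, 0, 1]


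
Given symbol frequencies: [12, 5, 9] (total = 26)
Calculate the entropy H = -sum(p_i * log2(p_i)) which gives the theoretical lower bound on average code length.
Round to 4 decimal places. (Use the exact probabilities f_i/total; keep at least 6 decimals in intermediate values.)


Per-symbol terms -p_i * log2(p_i) with p_i = f_i/26:
  p = 12/26 = 0.461538: log2(p) = -1.115477, -p*log2(p) = 0.514836
  p = 5/26 = 0.192308: log2(p) = -2.378512, -p*log2(p) = 0.457406
  p = 9/26 = 0.346154: log2(p) = -1.530515, -p*log2(p) = 0.529794
H = 0.514836 + 0.457406 + 0.529794 = 1.502036

H = 1.502 bits/symbol


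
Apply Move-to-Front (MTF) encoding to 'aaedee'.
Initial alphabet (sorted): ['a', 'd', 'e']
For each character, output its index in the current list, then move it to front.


MTF encoding:
'a': index 0 in ['a', 'd', 'e'] -> ['a', 'd', 'e']
'a': index 0 in ['a', 'd', 'e'] -> ['a', 'd', 'e']
'e': index 2 in ['a', 'd', 'e'] -> ['e', 'a', 'd']
'd': index 2 in ['e', 'a', 'd'] -> ['d', 'e', 'a']
'e': index 1 in ['d', 'e', 'a'] -> ['e', 'd', 'a']
'e': index 0 in ['e', 'd', 'a'] -> ['e', 'd', 'a']


Output: [0, 0, 2, 2, 1, 0]


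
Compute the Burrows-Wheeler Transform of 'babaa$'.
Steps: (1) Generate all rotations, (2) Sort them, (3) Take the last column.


Rotations (sorted):
  0: $babaa -> last char: a
  1: a$baba -> last char: a
  2: aa$bab -> last char: b
  3: abaa$b -> last char: b
  4: baa$ba -> last char: a
  5: babaa$ -> last char: $


BWT = aabba$


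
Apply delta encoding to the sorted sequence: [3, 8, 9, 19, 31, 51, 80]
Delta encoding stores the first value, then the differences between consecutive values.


First value: 3
Deltas:
  8 - 3 = 5
  9 - 8 = 1
  19 - 9 = 10
  31 - 19 = 12
  51 - 31 = 20
  80 - 51 = 29


Delta encoded: [3, 5, 1, 10, 12, 20, 29]


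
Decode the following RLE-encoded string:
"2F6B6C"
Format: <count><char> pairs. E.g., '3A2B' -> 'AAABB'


Expanding each <count><char> pair:
  2F -> 'FF'
  6B -> 'BBBBBB'
  6C -> 'CCCCCC'

Decoded = FFBBBBBBCCCCCC


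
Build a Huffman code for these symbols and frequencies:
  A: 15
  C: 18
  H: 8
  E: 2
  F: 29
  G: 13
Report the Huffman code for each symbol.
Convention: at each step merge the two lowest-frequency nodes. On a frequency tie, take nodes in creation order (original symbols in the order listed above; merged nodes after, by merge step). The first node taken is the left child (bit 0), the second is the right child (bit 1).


Huffman tree construction:
Step 1: Merge E(2) + H(8) = 10
Step 2: Merge (E+H)(10) + G(13) = 23
Step 3: Merge A(15) + C(18) = 33
Step 4: Merge ((E+H)+G)(23) + F(29) = 52
Step 5: Merge (A+C)(33) + (((E+H)+G)+F)(52) = 85
Read each symbol's code off the tree from the root (left child = 0, right child = 1).

Codes:
  A: 00 (length 2)
  C: 01 (length 2)
  H: 1001 (length 4)
  E: 1000 (length 4)
  F: 11 (length 2)
  G: 101 (length 3)
Average code length: 203/85 = 2.3882 bits/symbol


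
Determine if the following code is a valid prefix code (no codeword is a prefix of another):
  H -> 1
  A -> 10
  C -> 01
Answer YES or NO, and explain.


Checking each pair (does one codeword prefix another?):
  H='1' vs A='10': prefix -- VIOLATION

NO -- this is NOT a valid prefix code. H (1) is a prefix of A (10).


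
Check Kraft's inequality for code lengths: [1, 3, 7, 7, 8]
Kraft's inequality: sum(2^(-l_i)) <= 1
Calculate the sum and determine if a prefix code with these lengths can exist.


Sum = 2^(-1) + 2^(-3) + 2^(-7) + 2^(-7) + 2^(-8)
    = 0.5 + 0.125 + 0.0078125 + 0.0078125 + 0.00390625
    = 165/256 = 0.64453125
Since 0.64453125 <= 1, Kraft's inequality IS satisfied.
A prefix code with these lengths CAN exist.

Kraft sum = 0.64453125. Satisfied.


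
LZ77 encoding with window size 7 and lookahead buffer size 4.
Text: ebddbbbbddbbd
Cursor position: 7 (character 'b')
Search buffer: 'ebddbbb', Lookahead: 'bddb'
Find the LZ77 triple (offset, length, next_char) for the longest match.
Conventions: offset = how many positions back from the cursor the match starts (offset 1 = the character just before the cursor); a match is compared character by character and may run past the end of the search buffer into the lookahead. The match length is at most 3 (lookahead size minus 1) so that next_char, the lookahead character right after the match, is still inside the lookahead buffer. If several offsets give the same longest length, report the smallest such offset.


Try each offset into the search buffer:
  offset=1 (pos 6, char 'b'): match length 1
  offset=2 (pos 5, char 'b'): match length 1
  offset=3 (pos 4, char 'b'): match length 1
  offset=4 (pos 3, char 'd'): match length 0
  offset=5 (pos 2, char 'd'): match length 0
  offset=6 (pos 1, char 'b'): match length 3
  offset=7 (pos 0, char 'e'): match length 0
Longest match has length 3 at offset 6.
next_char = character at position 7 + 3 = 10 -> 'b'

Best match: offset=6, length=3 (matching 'bdd' starting at position 1)
LZ77 triple: (6, 3, 'b')


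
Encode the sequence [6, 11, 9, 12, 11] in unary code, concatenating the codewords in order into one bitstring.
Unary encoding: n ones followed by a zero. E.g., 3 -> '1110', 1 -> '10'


Encode each number as n ones followed by a terminating 0:
  6 -> 1111110 (7 bits)
  11 -> 111111111110 (12 bits)
  9 -> 1111111110 (10 bits)
  12 -> 1111111111110 (13 bits)
  11 -> 111111111110 (12 bits)
Total length = 7 + 12 + 10 + 13 + 12 = 54 bits.

Unary([6, 11, 9, 12, 11]) = 111111011111111111011111111101111111111110111111111110 (54 bits)


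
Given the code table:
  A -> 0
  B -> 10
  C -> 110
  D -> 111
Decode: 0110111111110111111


Decoding:
0 -> A
110 -> C
111 -> D
111 -> D
110 -> C
111 -> D
111 -> D


Result: ACDDCDD


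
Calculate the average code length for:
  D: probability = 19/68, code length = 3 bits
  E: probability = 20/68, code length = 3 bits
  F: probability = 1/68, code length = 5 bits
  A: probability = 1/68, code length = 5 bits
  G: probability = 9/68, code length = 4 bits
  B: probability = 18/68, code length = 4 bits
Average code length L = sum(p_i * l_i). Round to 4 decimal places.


Weighted contributions p_i * l_i:
  D: (19/68) * 3 = 57/68
  E: (20/68) * 3 = 60/68
  F: (1/68) * 5 = 5/68
  A: (1/68) * 5 = 5/68
  G: (9/68) * 4 = 36/68
  B: (18/68) * 4 = 72/68
Sum = (57 + 60 + 5 + 5 + 36 + 72)/68 = 235/68

L = 235/68 = 3.4559 bits/symbol


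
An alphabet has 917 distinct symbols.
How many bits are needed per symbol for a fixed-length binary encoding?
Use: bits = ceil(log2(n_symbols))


log2(917) = 9.8408
Bracket: 2^9 = 512 < 917 <= 2^10 = 1024
So ceil(log2(917)) = 10

bits = ceil(log2(917)) = ceil(9.8408) = 10 bits


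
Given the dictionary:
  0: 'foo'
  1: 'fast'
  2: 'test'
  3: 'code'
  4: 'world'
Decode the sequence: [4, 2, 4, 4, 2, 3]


Look up each index in the dictionary:
  4 -> 'world'
  2 -> 'test'
  4 -> 'world'
  4 -> 'world'
  2 -> 'test'
  3 -> 'code'

Decoded: "world test world world test code"


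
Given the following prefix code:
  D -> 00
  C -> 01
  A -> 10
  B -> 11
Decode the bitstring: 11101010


Decoding step by step:
Bits 11 -> B
Bits 10 -> A
Bits 10 -> A
Bits 10 -> A


Decoded message: BAAA


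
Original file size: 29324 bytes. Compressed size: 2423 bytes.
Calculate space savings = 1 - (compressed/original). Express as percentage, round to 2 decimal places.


ratio = compressed/original = 2423/29324 = 0.082629
savings = 1 - ratio = 1 - 0.082629 = 0.917371
as a percentage: 0.917371 * 100 = 91.74%

Space savings = 1 - 2423/29324 = 91.74%


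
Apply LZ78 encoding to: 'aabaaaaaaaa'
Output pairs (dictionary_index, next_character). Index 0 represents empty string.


LZ78 encoding steps:
Dictionary: {0: ''}
Step 1: w='' (idx 0), next='a' -> output (0, 'a'), add 'a' as idx 1
Step 2: w='a' (idx 1), next='b' -> output (1, 'b'), add 'ab' as idx 2
Step 3: w='a' (idx 1), next='a' -> output (1, 'a'), add 'aa' as idx 3
Step 4: w='aa' (idx 3), next='a' -> output (3, 'a'), add 'aaa' as idx 4
Step 5: w='aaa' (idx 4), end of input -> output (4, '')


Encoded: [(0, 'a'), (1, 'b'), (1, 'a'), (3, 'a'), (4, '')]


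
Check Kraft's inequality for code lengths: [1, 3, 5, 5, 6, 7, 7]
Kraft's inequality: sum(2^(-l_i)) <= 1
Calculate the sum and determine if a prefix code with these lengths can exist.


Sum = 2^(-1) + 2^(-3) + 2^(-5) + 2^(-5) + 2^(-6) + 2^(-7) + 2^(-7)
    = 0.5 + 0.125 + 0.03125 + 0.03125 + 0.015625 + 0.0078125 + 0.0078125
    = 92/128 = 0.71875
Since 0.71875 <= 1, Kraft's inequality IS satisfied.
A prefix code with these lengths CAN exist.

Kraft sum = 0.71875. Satisfied.


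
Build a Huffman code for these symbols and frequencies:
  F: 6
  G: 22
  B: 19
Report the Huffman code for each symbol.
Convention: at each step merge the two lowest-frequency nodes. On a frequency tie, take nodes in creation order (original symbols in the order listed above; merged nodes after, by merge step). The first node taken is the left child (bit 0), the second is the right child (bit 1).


Huffman tree construction:
Step 1: Merge F(6) + B(19) = 25
Step 2: Merge G(22) + (F+B)(25) = 47
Read each symbol's code off the tree from the root (left child = 0, right child = 1).

Codes:
  F: 10 (length 2)
  G: 0 (length 1)
  B: 11 (length 2)
Average code length: 72/47 = 1.5319 bits/symbol


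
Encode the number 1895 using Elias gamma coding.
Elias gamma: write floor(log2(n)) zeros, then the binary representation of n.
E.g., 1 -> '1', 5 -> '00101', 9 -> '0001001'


num_bits = floor(log2(1895)) + 1 = 11
leading_zeros = num_bits - 1 = 10
binary(1895) = 11101100111

Elias gamma(1895) = '0000000000' + '11101100111' = 000000000011101100111 (21 bits)


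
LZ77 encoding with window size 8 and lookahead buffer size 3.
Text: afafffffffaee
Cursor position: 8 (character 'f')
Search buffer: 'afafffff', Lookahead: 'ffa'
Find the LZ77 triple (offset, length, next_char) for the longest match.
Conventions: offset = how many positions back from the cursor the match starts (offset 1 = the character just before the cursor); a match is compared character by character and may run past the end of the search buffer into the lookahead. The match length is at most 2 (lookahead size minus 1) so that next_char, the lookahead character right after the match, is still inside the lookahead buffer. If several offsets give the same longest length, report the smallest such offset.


Try each offset into the search buffer:
  offset=1 (pos 7, char 'f'): match length 2
  offset=2 (pos 6, char 'f'): match length 2
  offset=3 (pos 5, char 'f'): match length 2
  offset=4 (pos 4, char 'f'): match length 2
  offset=5 (pos 3, char 'f'): match length 2
  offset=6 (pos 2, char 'a'): match length 0
  offset=7 (pos 1, char 'f'): match length 1
  offset=8 (pos 0, char 'a'): match length 0
Longest match has length 2, found at offsets 1, 2, 3, 4, 5; take the smallest, offset 1.
next_char = character at position 8 + 2 = 10 -> 'a'

Best match: offset=1, length=2 (matching 'ff' starting at position 7)
LZ77 triple: (1, 2, 'a')


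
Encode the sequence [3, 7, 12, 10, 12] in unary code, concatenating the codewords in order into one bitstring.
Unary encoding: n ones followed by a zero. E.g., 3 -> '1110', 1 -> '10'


Encode each number as n ones followed by a terminating 0:
  3 -> 1110 (4 bits)
  7 -> 11111110 (8 bits)
  12 -> 1111111111110 (13 bits)
  10 -> 11111111110 (11 bits)
  12 -> 1111111111110 (13 bits)
Total length = 4 + 8 + 13 + 11 + 13 = 49 bits.

Unary([3, 7, 12, 10, 12]) = 1110111111101111111111110111111111101111111111110 (49 bits)


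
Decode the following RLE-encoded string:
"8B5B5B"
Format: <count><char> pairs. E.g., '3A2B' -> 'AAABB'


Expanding each <count><char> pair:
  8B -> 'BBBBBBBB'
  5B -> 'BBBBB'
  5B -> 'BBBBB'

Decoded = BBBBBBBBBBBBBBBBBB


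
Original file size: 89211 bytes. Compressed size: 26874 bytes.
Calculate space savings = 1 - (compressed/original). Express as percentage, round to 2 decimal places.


ratio = compressed/original = 26874/89211 = 0.301241
savings = 1 - ratio = 1 - 0.301241 = 0.698759
as a percentage: 0.698759 * 100 = 69.88%

Space savings = 1 - 26874/89211 = 69.88%


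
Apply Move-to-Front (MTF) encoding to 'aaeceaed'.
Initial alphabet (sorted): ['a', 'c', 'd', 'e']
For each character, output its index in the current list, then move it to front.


MTF encoding:
'a': index 0 in ['a', 'c', 'd', 'e'] -> ['a', 'c', 'd', 'e']
'a': index 0 in ['a', 'c', 'd', 'e'] -> ['a', 'c', 'd', 'e']
'e': index 3 in ['a', 'c', 'd', 'e'] -> ['e', 'a', 'c', 'd']
'c': index 2 in ['e', 'a', 'c', 'd'] -> ['c', 'e', 'a', 'd']
'e': index 1 in ['c', 'e', 'a', 'd'] -> ['e', 'c', 'a', 'd']
'a': index 2 in ['e', 'c', 'a', 'd'] -> ['a', 'e', 'c', 'd']
'e': index 1 in ['a', 'e', 'c', 'd'] -> ['e', 'a', 'c', 'd']
'd': index 3 in ['e', 'a', 'c', 'd'] -> ['d', 'e', 'a', 'c']


Output: [0, 0, 3, 2, 1, 2, 1, 3]


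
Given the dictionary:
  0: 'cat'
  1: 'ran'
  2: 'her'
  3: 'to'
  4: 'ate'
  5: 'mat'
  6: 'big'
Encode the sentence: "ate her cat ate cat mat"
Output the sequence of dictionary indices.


Look up each word in the dictionary:
  'ate' -> 4
  'her' -> 2
  'cat' -> 0
  'ate' -> 4
  'cat' -> 0
  'mat' -> 5

Encoded: [4, 2, 0, 4, 0, 5]


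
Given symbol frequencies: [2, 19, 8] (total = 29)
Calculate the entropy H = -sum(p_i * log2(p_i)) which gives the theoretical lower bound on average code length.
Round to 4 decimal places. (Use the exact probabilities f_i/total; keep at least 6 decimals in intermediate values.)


Per-symbol terms -p_i * log2(p_i) with p_i = f_i/29:
  p = 2/29 = 0.068966: log2(p) = -3.857981, -p*log2(p) = 0.266068
  p = 19/29 = 0.655172: log2(p) = -0.610053, -p*log2(p) = 0.399690
  p = 8/29 = 0.275862: log2(p) = -1.857981, -p*log2(p) = 0.512546
H = 0.266068 + 0.399690 + 0.512546 = 1.178304

H = 1.1783 bits/symbol


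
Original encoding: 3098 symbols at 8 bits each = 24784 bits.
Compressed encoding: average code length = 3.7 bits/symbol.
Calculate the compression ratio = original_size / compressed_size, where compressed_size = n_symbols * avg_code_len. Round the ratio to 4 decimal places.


original_size = n_symbols * orig_bits = 3098 * 8 = 24784 bits
compressed_size = n_symbols * avg_code_len = 3098 * 3.7 = 11462.6 bits
ratio = original_size / compressed_size = 24784 / 11462.6 = 2.1622

Compression ratio = 2.1622


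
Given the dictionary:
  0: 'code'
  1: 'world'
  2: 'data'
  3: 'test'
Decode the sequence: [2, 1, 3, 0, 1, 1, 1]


Look up each index in the dictionary:
  2 -> 'data'
  1 -> 'world'
  3 -> 'test'
  0 -> 'code'
  1 -> 'world'
  1 -> 'world'
  1 -> 'world'

Decoded: "data world test code world world world"


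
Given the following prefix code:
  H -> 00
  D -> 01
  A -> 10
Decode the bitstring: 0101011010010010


Decoding step by step:
Bits 01 -> D
Bits 01 -> D
Bits 01 -> D
Bits 10 -> A
Bits 10 -> A
Bits 01 -> D
Bits 00 -> H
Bits 10 -> A


Decoded message: DDDAADHA


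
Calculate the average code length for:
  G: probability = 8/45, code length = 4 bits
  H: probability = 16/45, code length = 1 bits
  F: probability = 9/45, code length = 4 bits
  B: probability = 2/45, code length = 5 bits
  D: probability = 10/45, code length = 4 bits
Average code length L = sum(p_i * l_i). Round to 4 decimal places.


Weighted contributions p_i * l_i:
  G: (8/45) * 4 = 32/45
  H: (16/45) * 1 = 16/45
  F: (9/45) * 4 = 36/45
  B: (2/45) * 5 = 10/45
  D: (10/45) * 4 = 40/45
Sum = (32 + 16 + 36 + 10 + 40)/45 = 134/45

L = 134/45 = 2.9778 bits/symbol


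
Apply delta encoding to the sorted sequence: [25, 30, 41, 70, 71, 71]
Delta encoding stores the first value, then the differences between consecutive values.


First value: 25
Deltas:
  30 - 25 = 5
  41 - 30 = 11
  70 - 41 = 29
  71 - 70 = 1
  71 - 71 = 0


Delta encoded: [25, 5, 11, 29, 1, 0]


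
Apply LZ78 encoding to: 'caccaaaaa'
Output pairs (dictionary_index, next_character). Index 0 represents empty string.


LZ78 encoding steps:
Dictionary: {0: ''}
Step 1: w='' (idx 0), next='c' -> output (0, 'c'), add 'c' as idx 1
Step 2: w='' (idx 0), next='a' -> output (0, 'a'), add 'a' as idx 2
Step 3: w='c' (idx 1), next='c' -> output (1, 'c'), add 'cc' as idx 3
Step 4: w='a' (idx 2), next='a' -> output (2, 'a'), add 'aa' as idx 4
Step 5: w='aa' (idx 4), next='a' -> output (4, 'a'), add 'aaa' as idx 5


Encoded: [(0, 'c'), (0, 'a'), (1, 'c'), (2, 'a'), (4, 'a')]


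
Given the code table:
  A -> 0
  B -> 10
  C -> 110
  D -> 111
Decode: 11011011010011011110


Decoding:
110 -> C
110 -> C
110 -> C
10 -> B
0 -> A
110 -> C
111 -> D
10 -> B


Result: CCCBACDB


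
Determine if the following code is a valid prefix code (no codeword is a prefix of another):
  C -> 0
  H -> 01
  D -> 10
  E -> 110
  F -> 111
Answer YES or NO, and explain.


Checking each pair (does one codeword prefix another?):
  C='0' vs H='01': prefix -- VIOLATION

NO -- this is NOT a valid prefix code. C (0) is a prefix of H (01).


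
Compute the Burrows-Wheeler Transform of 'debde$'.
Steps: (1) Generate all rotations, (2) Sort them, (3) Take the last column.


Rotations (sorted):
  0: $debde -> last char: e
  1: bde$de -> last char: e
  2: de$deb -> last char: b
  3: debde$ -> last char: $
  4: e$debd -> last char: d
  5: ebde$d -> last char: d


BWT = eeb$dd


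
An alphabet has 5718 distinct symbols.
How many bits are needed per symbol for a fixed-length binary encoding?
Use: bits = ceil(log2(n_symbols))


log2(5718) = 12.4813
Bracket: 2^12 = 4096 < 5718 <= 2^13 = 8192
So ceil(log2(5718)) = 13

bits = ceil(log2(5718)) = ceil(12.4813) = 13 bits


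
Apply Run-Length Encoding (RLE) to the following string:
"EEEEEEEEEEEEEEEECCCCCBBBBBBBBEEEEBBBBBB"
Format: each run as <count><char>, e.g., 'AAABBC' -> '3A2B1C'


Scanning runs left to right:
  i=0: run of 'E' x 16 -> '16E'
  i=16: run of 'C' x 5 -> '5C'
  i=21: run of 'B' x 8 -> '8B'
  i=29: run of 'E' x 4 -> '4E'
  i=33: run of 'B' x 6 -> '6B'

RLE = 16E5C8B4E6B


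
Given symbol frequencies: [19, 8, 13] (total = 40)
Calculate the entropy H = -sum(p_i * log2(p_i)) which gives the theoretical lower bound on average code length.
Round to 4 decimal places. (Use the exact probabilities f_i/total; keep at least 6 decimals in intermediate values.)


Per-symbol terms -p_i * log2(p_i) with p_i = f_i/40:
  p = 19/40 = 0.475000: log2(p) = -1.074001, -p*log2(p) = 0.510150
  p = 8/40 = 0.200000: log2(p) = -2.321928, -p*log2(p) = 0.464386
  p = 13/40 = 0.325000: log2(p) = -1.621488, -p*log2(p) = 0.526984
H = 0.510150 + 0.464386 + 0.526984 = 1.501520

H = 1.5015 bits/symbol


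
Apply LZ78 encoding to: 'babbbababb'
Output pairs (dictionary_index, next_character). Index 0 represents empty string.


LZ78 encoding steps:
Dictionary: {0: ''}
Step 1: w='' (idx 0), next='b' -> output (0, 'b'), add 'b' as idx 1
Step 2: w='' (idx 0), next='a' -> output (0, 'a'), add 'a' as idx 2
Step 3: w='b' (idx 1), next='b' -> output (1, 'b'), add 'bb' as idx 3
Step 4: w='b' (idx 1), next='a' -> output (1, 'a'), add 'ba' as idx 4
Step 5: w='ba' (idx 4), next='b' -> output (4, 'b'), add 'bab' as idx 5
Step 6: w='b' (idx 1), end of input -> output (1, '')


Encoded: [(0, 'b'), (0, 'a'), (1, 'b'), (1, 'a'), (4, 'b'), (1, '')]


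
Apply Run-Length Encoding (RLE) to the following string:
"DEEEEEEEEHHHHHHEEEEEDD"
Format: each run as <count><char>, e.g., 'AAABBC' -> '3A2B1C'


Scanning runs left to right:
  i=0: run of 'D' x 1 -> '1D'
  i=1: run of 'E' x 8 -> '8E'
  i=9: run of 'H' x 6 -> '6H'
  i=15: run of 'E' x 5 -> '5E'
  i=20: run of 'D' x 2 -> '2D'

RLE = 1D8E6H5E2D


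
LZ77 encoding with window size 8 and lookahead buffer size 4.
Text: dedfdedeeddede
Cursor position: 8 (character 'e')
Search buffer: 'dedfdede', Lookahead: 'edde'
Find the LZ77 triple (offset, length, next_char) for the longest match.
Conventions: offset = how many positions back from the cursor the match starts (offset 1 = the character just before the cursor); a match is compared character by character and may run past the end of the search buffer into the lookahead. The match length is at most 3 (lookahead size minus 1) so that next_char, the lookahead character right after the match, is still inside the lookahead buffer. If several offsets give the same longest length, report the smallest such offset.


Try each offset into the search buffer:
  offset=1 (pos 7, char 'e'): match length 1
  offset=2 (pos 6, char 'd'): match length 0
  offset=3 (pos 5, char 'e'): match length 2
  offset=4 (pos 4, char 'd'): match length 0
  offset=5 (pos 3, char 'f'): match length 0
  offset=6 (pos 2, char 'd'): match length 0
  offset=7 (pos 1, char 'e'): match length 2
  offset=8 (pos 0, char 'd'): match length 0
Longest match has length 2, found at offsets 3, 7; take the smallest, offset 3.
next_char = character at position 8 + 2 = 10 -> 'd'

Best match: offset=3, length=2 (matching 'ed' starting at position 5)
LZ77 triple: (3, 2, 'd')


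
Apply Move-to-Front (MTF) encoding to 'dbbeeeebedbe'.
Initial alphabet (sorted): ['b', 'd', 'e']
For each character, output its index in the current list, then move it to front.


MTF encoding:
'd': index 1 in ['b', 'd', 'e'] -> ['d', 'b', 'e']
'b': index 1 in ['d', 'b', 'e'] -> ['b', 'd', 'e']
'b': index 0 in ['b', 'd', 'e'] -> ['b', 'd', 'e']
'e': index 2 in ['b', 'd', 'e'] -> ['e', 'b', 'd']
'e': index 0 in ['e', 'b', 'd'] -> ['e', 'b', 'd']
'e': index 0 in ['e', 'b', 'd'] -> ['e', 'b', 'd']
'e': index 0 in ['e', 'b', 'd'] -> ['e', 'b', 'd']
'b': index 1 in ['e', 'b', 'd'] -> ['b', 'e', 'd']
'e': index 1 in ['b', 'e', 'd'] -> ['e', 'b', 'd']
'd': index 2 in ['e', 'b', 'd'] -> ['d', 'e', 'b']
'b': index 2 in ['d', 'e', 'b'] -> ['b', 'd', 'e']
'e': index 2 in ['b', 'd', 'e'] -> ['e', 'b', 'd']


Output: [1, 1, 0, 2, 0, 0, 0, 1, 1, 2, 2, 2]


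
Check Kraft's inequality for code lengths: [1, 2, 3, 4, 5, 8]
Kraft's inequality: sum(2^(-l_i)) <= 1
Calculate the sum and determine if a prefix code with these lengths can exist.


Sum = 2^(-1) + 2^(-2) + 2^(-3) + 2^(-4) + 2^(-5) + 2^(-8)
    = 0.5 + 0.25 + 0.125 + 0.0625 + 0.03125 + 0.00390625
    = 249/256 = 0.97265625
Since 0.97265625 <= 1, Kraft's inequality IS satisfied.
A prefix code with these lengths CAN exist.

Kraft sum = 0.97265625. Satisfied.


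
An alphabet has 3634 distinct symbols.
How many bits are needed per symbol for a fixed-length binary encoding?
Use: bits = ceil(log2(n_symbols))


log2(3634) = 11.8273
Bracket: 2^11 = 2048 < 3634 <= 2^12 = 4096
So ceil(log2(3634)) = 12

bits = ceil(log2(3634)) = ceil(11.8273) = 12 bits


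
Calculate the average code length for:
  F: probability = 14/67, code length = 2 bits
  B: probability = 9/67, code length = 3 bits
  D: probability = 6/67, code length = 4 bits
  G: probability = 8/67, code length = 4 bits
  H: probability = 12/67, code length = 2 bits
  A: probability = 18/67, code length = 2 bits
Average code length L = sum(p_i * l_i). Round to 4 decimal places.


Weighted contributions p_i * l_i:
  F: (14/67) * 2 = 28/67
  B: (9/67) * 3 = 27/67
  D: (6/67) * 4 = 24/67
  G: (8/67) * 4 = 32/67
  H: (12/67) * 2 = 24/67
  A: (18/67) * 2 = 36/67
Sum = (28 + 27 + 24 + 32 + 24 + 36)/67 = 171/67

L = 171/67 = 2.5522 bits/symbol


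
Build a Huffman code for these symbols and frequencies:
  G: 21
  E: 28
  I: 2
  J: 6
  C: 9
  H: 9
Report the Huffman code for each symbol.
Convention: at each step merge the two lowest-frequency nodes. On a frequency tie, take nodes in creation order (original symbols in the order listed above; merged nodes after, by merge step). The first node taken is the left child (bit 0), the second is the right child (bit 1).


Huffman tree construction:
Step 1: Merge I(2) + J(6) = 8
Step 2: Merge (I+J)(8) + C(9) = 17
Step 3: Merge H(9) + ((I+J)+C)(17) = 26
Step 4: Merge G(21) + (H+((I+J)+C))(26) = 47
Step 5: Merge E(28) + (G+(H+((I+J)+C)))(47) = 75
Read each symbol's code off the tree from the root (left child = 0, right child = 1).

Codes:
  G: 10 (length 2)
  E: 0 (length 1)
  I: 11100 (length 5)
  J: 11101 (length 5)
  C: 1111 (length 4)
  H: 110 (length 3)
Average code length: 173/75 = 2.3067 bits/symbol


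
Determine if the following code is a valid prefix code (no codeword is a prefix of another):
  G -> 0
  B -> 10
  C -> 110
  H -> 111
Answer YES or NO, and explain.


Checking each pair (does one codeword prefix another?):
  G='0' vs B='10': no prefix
  G='0' vs C='110': no prefix
  G='0' vs H='111': no prefix
  B='10' vs G='0': no prefix
  B='10' vs C='110': no prefix
  B='10' vs H='111': no prefix
  C='110' vs G='0': no prefix
  C='110' vs B='10': no prefix
  C='110' vs H='111': no prefix
  H='111' vs G='0': no prefix
  H='111' vs B='10': no prefix
  H='111' vs C='110': no prefix
No violation found over all pairs.

YES -- this is a valid prefix code. No codeword is a prefix of any other codeword.


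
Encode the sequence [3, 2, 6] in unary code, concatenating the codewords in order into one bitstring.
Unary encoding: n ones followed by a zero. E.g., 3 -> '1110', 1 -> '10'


Encode each number as n ones followed by a terminating 0:
  3 -> 1110 (4 bits)
  2 -> 110 (3 bits)
  6 -> 1111110 (7 bits)
Total length = 4 + 3 + 7 = 14 bits.

Unary([3, 2, 6]) = 11101101111110 (14 bits)


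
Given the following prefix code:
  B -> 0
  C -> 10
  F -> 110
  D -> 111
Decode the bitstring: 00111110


Decoding step by step:
Bits 0 -> B
Bits 0 -> B
Bits 111 -> D
Bits 110 -> F


Decoded message: BBDF


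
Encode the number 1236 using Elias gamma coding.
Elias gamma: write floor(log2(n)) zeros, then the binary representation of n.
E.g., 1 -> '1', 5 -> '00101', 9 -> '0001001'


num_bits = floor(log2(1236)) + 1 = 11
leading_zeros = num_bits - 1 = 10
binary(1236) = 10011010100

Elias gamma(1236) = '0000000000' + '10011010100' = 000000000010011010100 (21 bits)


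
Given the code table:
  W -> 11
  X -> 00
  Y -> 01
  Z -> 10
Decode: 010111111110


Decoding:
01 -> Y
01 -> Y
11 -> W
11 -> W
11 -> W
10 -> Z


Result: YYWWWZ


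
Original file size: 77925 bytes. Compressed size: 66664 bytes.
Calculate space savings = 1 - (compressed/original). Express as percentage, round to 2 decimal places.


ratio = compressed/original = 66664/77925 = 0.855489
savings = 1 - ratio = 1 - 0.855489 = 0.144511
as a percentage: 0.144511 * 100 = 14.45%

Space savings = 1 - 66664/77925 = 14.45%


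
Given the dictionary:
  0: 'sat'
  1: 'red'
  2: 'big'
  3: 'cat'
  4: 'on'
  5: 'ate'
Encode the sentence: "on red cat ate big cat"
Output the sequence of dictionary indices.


Look up each word in the dictionary:
  'on' -> 4
  'red' -> 1
  'cat' -> 3
  'ate' -> 5
  'big' -> 2
  'cat' -> 3

Encoded: [4, 1, 3, 5, 2, 3]


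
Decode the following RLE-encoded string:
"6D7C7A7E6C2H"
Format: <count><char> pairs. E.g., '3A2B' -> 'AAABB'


Expanding each <count><char> pair:
  6D -> 'DDDDDD'
  7C -> 'CCCCCCC'
  7A -> 'AAAAAAA'
  7E -> 'EEEEEEE'
  6C -> 'CCCCCC'
  2H -> 'HH'

Decoded = DDDDDDCCCCCCCAAAAAAAEEEEEEECCCCCCHH


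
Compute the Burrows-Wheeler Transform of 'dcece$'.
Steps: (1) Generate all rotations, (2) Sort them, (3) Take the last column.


Rotations (sorted):
  0: $dcece -> last char: e
  1: ce$dce -> last char: e
  2: cece$d -> last char: d
  3: dcece$ -> last char: $
  4: e$dcec -> last char: c
  5: ece$dc -> last char: c


BWT = eed$cc


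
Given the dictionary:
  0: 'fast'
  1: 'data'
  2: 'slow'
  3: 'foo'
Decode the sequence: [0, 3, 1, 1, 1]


Look up each index in the dictionary:
  0 -> 'fast'
  3 -> 'foo'
  1 -> 'data'
  1 -> 'data'
  1 -> 'data'

Decoded: "fast foo data data data"


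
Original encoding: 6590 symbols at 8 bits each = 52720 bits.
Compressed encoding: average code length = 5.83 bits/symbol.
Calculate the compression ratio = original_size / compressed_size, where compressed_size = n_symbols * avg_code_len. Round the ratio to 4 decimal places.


original_size = n_symbols * orig_bits = 6590 * 8 = 52720 bits
compressed_size = n_symbols * avg_code_len = 6590 * 5.83 = 38419.7 bits
ratio = original_size / compressed_size = 52720 / 38419.7 = 1.3722

Compression ratio = 1.3722


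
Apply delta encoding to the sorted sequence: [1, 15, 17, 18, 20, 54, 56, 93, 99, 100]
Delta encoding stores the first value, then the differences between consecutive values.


First value: 1
Deltas:
  15 - 1 = 14
  17 - 15 = 2
  18 - 17 = 1
  20 - 18 = 2
  54 - 20 = 34
  56 - 54 = 2
  93 - 56 = 37
  99 - 93 = 6
  100 - 99 = 1


Delta encoded: [1, 14, 2, 1, 2, 34, 2, 37, 6, 1]


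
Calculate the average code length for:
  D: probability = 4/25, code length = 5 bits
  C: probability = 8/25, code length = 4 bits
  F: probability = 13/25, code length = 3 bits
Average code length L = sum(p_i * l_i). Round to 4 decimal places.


Weighted contributions p_i * l_i:
  D: (4/25) * 5 = 20/25
  C: (8/25) * 4 = 32/25
  F: (13/25) * 3 = 39/25
Sum = (20 + 32 + 39)/25 = 91/25

L = 91/25 = 3.6400 bits/symbol


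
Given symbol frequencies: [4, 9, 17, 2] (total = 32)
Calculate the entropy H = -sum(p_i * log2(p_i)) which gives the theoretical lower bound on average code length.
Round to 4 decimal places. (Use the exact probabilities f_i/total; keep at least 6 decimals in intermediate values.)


Per-symbol terms -p_i * log2(p_i) with p_i = f_i/32:
  p = 4/32 = 0.125000: log2(p) = -3.000000, -p*log2(p) = 0.375000
  p = 9/32 = 0.281250: log2(p) = -1.830075, -p*log2(p) = 0.514709
  p = 17/32 = 0.531250: log2(p) = -0.912537, -p*log2(p) = 0.484785
  p = 2/32 = 0.062500: log2(p) = -4.000000, -p*log2(p) = 0.250000
H = 0.375000 + 0.514709 + 0.484785 + 0.250000 = 1.624494

H = 1.6245 bits/symbol


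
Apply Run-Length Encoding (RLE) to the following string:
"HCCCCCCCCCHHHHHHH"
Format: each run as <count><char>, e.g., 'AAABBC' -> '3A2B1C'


Scanning runs left to right:
  i=0: run of 'H' x 1 -> '1H'
  i=1: run of 'C' x 9 -> '9C'
  i=10: run of 'H' x 7 -> '7H'

RLE = 1H9C7H


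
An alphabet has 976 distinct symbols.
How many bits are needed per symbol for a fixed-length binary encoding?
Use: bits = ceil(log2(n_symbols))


log2(976) = 9.9307
Bracket: 2^9 = 512 < 976 <= 2^10 = 1024
So ceil(log2(976)) = 10

bits = ceil(log2(976)) = ceil(9.9307) = 10 bits


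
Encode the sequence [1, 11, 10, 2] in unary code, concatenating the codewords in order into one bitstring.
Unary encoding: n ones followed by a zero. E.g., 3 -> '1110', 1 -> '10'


Encode each number as n ones followed by a terminating 0:
  1 -> 10 (2 bits)
  11 -> 111111111110 (12 bits)
  10 -> 11111111110 (11 bits)
  2 -> 110 (3 bits)
Total length = 2 + 12 + 11 + 3 = 28 bits.

Unary([1, 11, 10, 2]) = 1011111111111011111111110110 (28 bits)


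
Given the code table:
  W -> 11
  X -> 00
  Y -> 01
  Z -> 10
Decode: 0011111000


Decoding:
00 -> X
11 -> W
11 -> W
10 -> Z
00 -> X


Result: XWWZX


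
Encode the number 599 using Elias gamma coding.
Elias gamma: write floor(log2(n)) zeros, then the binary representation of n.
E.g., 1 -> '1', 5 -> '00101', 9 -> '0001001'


num_bits = floor(log2(599)) + 1 = 10
leading_zeros = num_bits - 1 = 9
binary(599) = 1001010111

Elias gamma(599) = '000000000' + '1001010111' = 0000000001001010111 (19 bits)


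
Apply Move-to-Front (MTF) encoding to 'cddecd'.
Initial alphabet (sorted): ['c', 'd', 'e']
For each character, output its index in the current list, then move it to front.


MTF encoding:
'c': index 0 in ['c', 'd', 'e'] -> ['c', 'd', 'e']
'd': index 1 in ['c', 'd', 'e'] -> ['d', 'c', 'e']
'd': index 0 in ['d', 'c', 'e'] -> ['d', 'c', 'e']
'e': index 2 in ['d', 'c', 'e'] -> ['e', 'd', 'c']
'c': index 2 in ['e', 'd', 'c'] -> ['c', 'e', 'd']
'd': index 2 in ['c', 'e', 'd'] -> ['d', 'c', 'e']


Output: [0, 1, 0, 2, 2, 2]


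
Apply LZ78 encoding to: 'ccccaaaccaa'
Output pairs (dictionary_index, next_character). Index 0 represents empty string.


LZ78 encoding steps:
Dictionary: {0: ''}
Step 1: w='' (idx 0), next='c' -> output (0, 'c'), add 'c' as idx 1
Step 2: w='c' (idx 1), next='c' -> output (1, 'c'), add 'cc' as idx 2
Step 3: w='c' (idx 1), next='a' -> output (1, 'a'), add 'ca' as idx 3
Step 4: w='' (idx 0), next='a' -> output (0, 'a'), add 'a' as idx 4
Step 5: w='a' (idx 4), next='c' -> output (4, 'c'), add 'ac' as idx 5
Step 6: w='ca' (idx 3), next='a' -> output (3, 'a'), add 'caa' as idx 6


Encoded: [(0, 'c'), (1, 'c'), (1, 'a'), (0, 'a'), (4, 'c'), (3, 'a')]
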